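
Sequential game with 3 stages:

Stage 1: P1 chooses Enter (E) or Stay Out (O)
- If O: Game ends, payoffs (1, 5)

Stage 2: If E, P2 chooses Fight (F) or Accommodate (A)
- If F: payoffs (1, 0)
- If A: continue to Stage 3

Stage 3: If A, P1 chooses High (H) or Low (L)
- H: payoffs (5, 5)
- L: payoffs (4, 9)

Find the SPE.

SPE: (E, A, H); Outcome (5, 5)

Work:
Stage 3: P1 chooses H (5 vs 4)
Stage 2: P2: F->0, A->5 (anticipating H). Choose A
Stage 1: P1: O->1, E->5 (anticipating A, H). Choose E
SPE path: E -> A -> H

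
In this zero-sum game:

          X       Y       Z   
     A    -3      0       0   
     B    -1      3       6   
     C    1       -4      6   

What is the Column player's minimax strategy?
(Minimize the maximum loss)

Column should play X, value = 1

Work:
Column player minimizes Row's maximum payoff:
Column X: max payoff to Row = 1
Column Y: max payoff to Row = 3
Column Z: max payoff to Row = 6
Minimum is 1, achieved by column X.
Minimax strategy: X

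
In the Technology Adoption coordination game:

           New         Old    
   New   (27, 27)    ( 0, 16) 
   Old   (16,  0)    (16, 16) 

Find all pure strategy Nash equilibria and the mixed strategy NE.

Pure NE: (New, New) and (Old, Old); Mixed NE: p = 0.5926, q = 0.5926

Work:
Check pure NE:
(New, New): (27, 27) - no unilateral deviation beneficial
(Old, Old): (16, 16) - no unilateral deviation beneficial
Mixed NE: P1 plays New with p = 0.5926, P2 plays New with q = 0.5926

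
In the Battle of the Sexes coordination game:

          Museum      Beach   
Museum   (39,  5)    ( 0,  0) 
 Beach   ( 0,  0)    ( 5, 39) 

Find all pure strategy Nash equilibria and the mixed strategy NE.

Pure NE: (Museum, Museum) and (Beach, Beach); Mixed NE: p = 0.8864, q = 0.1136

Work:
Check pure NE:
(Museum, Museum): (39, 5) - no unilateral deviation beneficial
(Beach, Beach): (5, 39) - no unilateral deviation beneficial
Mixed NE: P1 plays Museum with p = 0.8864, P2 plays Museum with q = 0.1136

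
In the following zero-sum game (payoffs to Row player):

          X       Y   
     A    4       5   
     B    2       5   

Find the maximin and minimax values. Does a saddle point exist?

Maximin = 4, Minimax = 4, Saddle: True

Work:
Row minimums: [4, 2] → maximin = 4
Column maximums: [4, 5] → minimax = 4
Saddle point exists! Game value = 4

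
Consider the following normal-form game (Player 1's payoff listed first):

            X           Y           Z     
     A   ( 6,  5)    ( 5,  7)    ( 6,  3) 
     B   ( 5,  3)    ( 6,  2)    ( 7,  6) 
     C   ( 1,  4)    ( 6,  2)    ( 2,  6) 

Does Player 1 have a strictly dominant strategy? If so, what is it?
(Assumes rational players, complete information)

No strictly dominant strategy exists for Player 1

Work:
A strategy strictly dominates another if it gives a strictly higher payoff against every opponent action. Compare each pair of P1's strategies column-by-column:
  A vs B: [6 vs 5, 5 vs 6, 6 vs 7] → A does not strictly dominate B (column Y: 5 ≤ 6)
  A vs C: [6 vs 1, 5 vs 6, 6 vs 2] → A does not strictly dominate C (column Y: 5 ≤ 6)
  B vs A: [5 vs 6, 6 vs 5, 7 vs 6] → B does not strictly dominate A (column X: 5 ≤ 6)
  B vs C: [5 vs 1, 6 vs 6, 7 vs 2] → B does not strictly dominate C (column Y: 6 ≤ 6)
  C vs A: [1 vs 6, 6 vs 5, 2 vs 6] → C does not strictly dominate A (column X: 1 ≤ 6)
  C vs B: [1 vs 5, 6 vs 6, 2 vs 7] → C does not strictly dominate B (column X: 1 ≤ 5)
No single strategy strictly dominates all others → no strictly dominant strategy.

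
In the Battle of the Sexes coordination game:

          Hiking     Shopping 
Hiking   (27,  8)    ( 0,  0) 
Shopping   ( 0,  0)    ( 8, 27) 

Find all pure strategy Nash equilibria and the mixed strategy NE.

Pure NE: (Hiking, Hiking) and (Shopping, Shopping); Mixed NE: p = 0.7714, q = 0.2286

Work:
Check pure NE:
(Hiking, Hiking): (27, 8) - no unilateral deviation beneficial
(Shopping, Shopping): (8, 27) - no unilateral deviation beneficial
Mixed NE: P1 plays Hiking with p = 0.7714, P2 plays Hiking with q = 0.2286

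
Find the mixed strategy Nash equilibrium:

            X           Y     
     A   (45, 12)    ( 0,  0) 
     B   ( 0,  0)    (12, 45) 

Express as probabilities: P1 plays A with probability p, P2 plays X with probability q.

p = 0.7895, q = 0.2105

Work:
Find probabilities that make opponent indifferent:
P2 chooses q to make P1 indifferent between A and B
P1 chooses p to make P2 indifferent between X and Y
Mixed NE: P1 plays (A: 0.7895, B: 0.2105), P2 plays (X: 0.2105, Y: 0.7895)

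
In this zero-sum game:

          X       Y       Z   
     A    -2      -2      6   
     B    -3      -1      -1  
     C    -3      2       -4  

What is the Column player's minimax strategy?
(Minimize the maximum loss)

Column should play X, value = -2

Work:
Column player minimizes Row's maximum payoff:
Column X: max payoff to Row = -2
Column Y: max payoff to Row = 2
Column Z: max payoff to Row = 6
Minimum is -2, achieved by column X.
Minimax strategy: X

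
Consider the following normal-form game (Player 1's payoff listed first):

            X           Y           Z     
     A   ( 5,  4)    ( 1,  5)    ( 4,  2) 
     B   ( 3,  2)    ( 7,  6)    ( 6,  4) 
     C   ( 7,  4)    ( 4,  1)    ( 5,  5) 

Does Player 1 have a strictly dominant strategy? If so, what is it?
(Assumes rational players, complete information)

No strictly dominant strategy exists for Player 1

Work:
A strategy strictly dominates another if it gives a strictly higher payoff against every opponent action. Compare each pair of P1's strategies column-by-column:
  A vs B: [5 vs 3, 1 vs 7, 4 vs 6] → A does not strictly dominate B (column Y: 1 ≤ 7)
  A vs C: [5 vs 7, 1 vs 4, 4 vs 5] → A does not strictly dominate C (column X: 5 ≤ 7)
  B vs A: [3 vs 5, 7 vs 1, 6 vs 4] → B does not strictly dominate A (column X: 3 ≤ 5)
  B vs C: [3 vs 7, 7 vs 4, 6 vs 5] → B does not strictly dominate C (column X: 3 ≤ 7)
  C vs A: [7 vs 5, 4 vs 1, 5 vs 4] → C strictly dominates A
  C vs B: [7 vs 3, 4 vs 7, 5 vs 6] → C does not strictly dominate B (column Y: 4 ≤ 7)
No single strategy strictly dominates all others → no strictly dominant strategy.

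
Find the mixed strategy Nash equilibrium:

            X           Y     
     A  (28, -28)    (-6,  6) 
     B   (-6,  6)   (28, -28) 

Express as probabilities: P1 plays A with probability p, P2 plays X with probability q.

p = 0.5, q = 0.5

Work:
Find probabilities that make opponent indifferent:
P2 chooses q to make P1 indifferent between A and B
P1 chooses p to make P2 indifferent between X and Y
Mixed NE: P1 plays (A: 0.5, B: 0.5), P2 plays (X: 0.5, Y: 0.5)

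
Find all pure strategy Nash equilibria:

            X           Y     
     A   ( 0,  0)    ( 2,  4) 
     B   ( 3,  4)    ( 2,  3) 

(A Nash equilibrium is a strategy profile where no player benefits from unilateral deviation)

Nash equilibrium: (A, Y), (B, X)

Work:
Best responses:
  P1 vs X: payoffs [0, 3] → best response B (payoff 3)
  P1 vs Y: payoffs [2, 2] → best response A/B (payoff 2)
  P2 vs A: payoffs [0, 4] → best response Y (payoff 4)
  P2 vs B: payoffs [4, 3] → best response X (payoff 4)
Mutual best responses: (A,Y), (B,X) → Nash equilibria.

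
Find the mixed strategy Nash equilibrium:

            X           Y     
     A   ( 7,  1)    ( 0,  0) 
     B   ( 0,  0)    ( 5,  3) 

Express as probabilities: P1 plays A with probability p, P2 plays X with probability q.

p = 0.75, q = 0.4167

Work:
Find probabilities that make opponent indifferent:
P2 chooses q to make P1 indifferent between A and B
P1 chooses p to make P2 indifferent between X and Y
Mixed NE: P1 plays (A: 0.75, B: 0.25), P2 plays (X: 0.4167, Y: 0.5833)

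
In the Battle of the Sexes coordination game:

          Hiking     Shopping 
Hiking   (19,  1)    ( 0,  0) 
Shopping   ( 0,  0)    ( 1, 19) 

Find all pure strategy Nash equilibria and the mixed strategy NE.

Pure NE: (Hiking, Hiking) and (Shopping, Shopping); Mixed NE: p = 0.95, q = 0.05

Work:
Check pure NE:
(Hiking, Hiking): (19, 1) - no unilateral deviation beneficial
(Shopping, Shopping): (1, 19) - no unilateral deviation beneficial
Mixed NE: P1 plays Hiking with p = 0.95, P2 plays Hiking with q = 0.05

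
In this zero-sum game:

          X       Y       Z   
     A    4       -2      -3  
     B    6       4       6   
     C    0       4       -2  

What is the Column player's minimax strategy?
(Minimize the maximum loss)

Column should play Y, value = 4

Work:
Column player minimizes Row's maximum payoff:
Column X: max payoff to Row = 6
Column Y: max payoff to Row = 4
Column Z: max payoff to Row = 6
Minimum is 4, achieved by column Y.
Minimax strategy: Y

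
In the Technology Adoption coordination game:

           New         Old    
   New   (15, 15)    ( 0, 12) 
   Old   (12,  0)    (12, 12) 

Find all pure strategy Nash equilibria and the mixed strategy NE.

Pure NE: (New, New) and (Old, Old); Mixed NE: p = 0.8, q = 0.8

Work:
Check pure NE:
(New, New): (15, 15) - no unilateral deviation beneficial
(Old, Old): (12, 12) - no unilateral deviation beneficial
Mixed NE: P1 plays New with p = 0.8, P2 plays New with q = 0.8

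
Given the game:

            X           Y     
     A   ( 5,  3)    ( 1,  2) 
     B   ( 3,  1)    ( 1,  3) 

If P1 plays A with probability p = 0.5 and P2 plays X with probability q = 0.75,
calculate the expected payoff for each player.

E[P1] = 3.25, E[P2] = 2.125

Work:
E[P1] = p·q·π₁(A,X) + p·(1-q)·π₁(A,Y) + (1-p)·q·π₁(B,X) + (1-p)·(1-q)·π₁(B,Y)
= 0.5·0.75·5 + 0.5·0.25·1 + 0.5·0.75·3 + 0.5·0.25·1
= 3.25

E[P2] = 2.125 (similar calculation)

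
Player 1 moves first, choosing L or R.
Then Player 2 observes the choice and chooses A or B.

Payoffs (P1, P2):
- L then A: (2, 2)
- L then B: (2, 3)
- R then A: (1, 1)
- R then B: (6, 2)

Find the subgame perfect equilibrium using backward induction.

P1 plays R, P2 plays B after L and B after R; Payoff (6, 2)

Work:
Backward induction:
After L: P2 chooses B → P1 gets 2
After R: P2 chooses B → P1 gets 6
P1 chooses R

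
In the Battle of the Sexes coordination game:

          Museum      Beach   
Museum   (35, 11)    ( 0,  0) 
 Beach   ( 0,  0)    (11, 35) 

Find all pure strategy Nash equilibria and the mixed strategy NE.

Pure NE: (Museum, Museum) and (Beach, Beach); Mixed NE: p = 0.7609, q = 0.2391

Work:
Check pure NE:
(Museum, Museum): (35, 11) - no unilateral deviation beneficial
(Beach, Beach): (11, 35) - no unilateral deviation beneficial
Mixed NE: P1 plays Museum with p = 0.7609, P2 plays Museum with q = 0.2391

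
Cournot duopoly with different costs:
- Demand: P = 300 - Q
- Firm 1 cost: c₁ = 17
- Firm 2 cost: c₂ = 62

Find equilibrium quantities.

q₁* = 109.33, q₂* = 64.33

Work:
Reaction: q₁ = (300 - 17 - q₂)/2
Reaction: q₂ = (300 - 62 - q₁)/2
Solve simultaneously:
q₁* = (300 - 2×17 + 62)/3 = 109.33
q₂* = (300 - 2×62 + 17)/3 = 64.33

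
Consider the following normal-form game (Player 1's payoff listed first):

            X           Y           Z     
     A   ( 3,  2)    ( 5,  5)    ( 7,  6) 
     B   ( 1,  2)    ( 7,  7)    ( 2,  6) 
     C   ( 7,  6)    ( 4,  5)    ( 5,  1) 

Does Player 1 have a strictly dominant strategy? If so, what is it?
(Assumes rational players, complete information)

No strictly dominant strategy exists for Player 1

Work:
A strategy strictly dominates another if it gives a strictly higher payoff against every opponent action. Compare each pair of P1's strategies column-by-column:
  A vs B: [3 vs 1, 5 vs 7, 7 vs 2] → A does not strictly dominate B (column Y: 5 ≤ 7)
  A vs C: [3 vs 7, 5 vs 4, 7 vs 5] → A does not strictly dominate C (column X: 3 ≤ 7)
  B vs A: [1 vs 3, 7 vs 5, 2 vs 7] → B does not strictly dominate A (column X: 1 ≤ 3)
  B vs C: [1 vs 7, 7 vs 4, 2 vs 5] → B does not strictly dominate C (column X: 1 ≤ 7)
  C vs A: [7 vs 3, 4 vs 5, 5 vs 7] → C does not strictly dominate A (column Y: 4 ≤ 5)
  C vs B: [7 vs 1, 4 vs 7, 5 vs 2] → C does not strictly dominate B (column Y: 4 ≤ 7)
No single strategy strictly dominates all others → no strictly dominant strategy.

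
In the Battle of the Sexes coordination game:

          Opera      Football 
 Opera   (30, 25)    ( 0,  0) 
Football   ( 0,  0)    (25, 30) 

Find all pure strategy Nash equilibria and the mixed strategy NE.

Pure NE: (Opera, Opera) and (Football, Football); Mixed NE: p = 0.5455, q = 0.4545

Work:
Check pure NE:
(Opera, Opera): (30, 25) - no unilateral deviation beneficial
(Football, Football): (25, 30) - no unilateral deviation beneficial
Mixed NE: P1 plays Opera with p = 0.5455, P2 plays Opera with q = 0.4545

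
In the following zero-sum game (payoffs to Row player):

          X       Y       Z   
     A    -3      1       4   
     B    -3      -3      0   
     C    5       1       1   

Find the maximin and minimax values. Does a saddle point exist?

Maximin = 1, Minimax = 1, Saddle: True

Work:
Row minimums: [-3, -3, 1] → maximin = 1
Column maximums: [5, 1, 4] → minimax = 1
Saddle point exists! Game value = 1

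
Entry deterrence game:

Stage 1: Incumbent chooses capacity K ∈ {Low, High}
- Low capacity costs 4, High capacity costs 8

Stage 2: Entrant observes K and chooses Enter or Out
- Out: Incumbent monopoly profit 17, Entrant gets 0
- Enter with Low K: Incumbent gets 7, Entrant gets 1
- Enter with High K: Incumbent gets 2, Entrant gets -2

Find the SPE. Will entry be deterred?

SPE: (High, Enter|Low, Out|High); Entry deterred. Incumbent net profit = 9

Work:
After Low K: Entrant enters (1 > 0)
After High K: Entrant stays out (-2 < 0)
Incumbent: Low → 7−4=3, High → 17−8=9
Incumbent chooses High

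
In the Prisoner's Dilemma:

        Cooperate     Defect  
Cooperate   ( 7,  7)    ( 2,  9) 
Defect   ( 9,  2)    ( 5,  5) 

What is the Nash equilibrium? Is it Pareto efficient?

(Defect, Defect) is NE; not Pareto efficient

Work:
Defect dominates Cooperate for both players:
If P2 cooperates: Defect (9) > Cooperate (7)
If P2 defects: Defect (5) > Cooperate (2)
NE: (Defect, Defect) with payoff (5, 5)
But (Cooperate, Cooperate) = (7, 7) Pareto dominates (5, 5)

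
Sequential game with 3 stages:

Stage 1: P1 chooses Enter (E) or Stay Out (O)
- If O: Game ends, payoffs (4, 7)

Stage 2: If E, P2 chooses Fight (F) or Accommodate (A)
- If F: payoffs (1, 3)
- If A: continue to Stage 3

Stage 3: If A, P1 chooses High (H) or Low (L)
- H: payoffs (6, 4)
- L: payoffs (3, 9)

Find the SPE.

SPE: (E, A, H); Outcome (6, 4)

Work:
Stage 3: P1 chooses H (6 vs 3)
Stage 2: P2: F->3, A->4 (anticipating H). Choose A
Stage 1: P1: O->4, E->6 (anticipating A, H). Choose E
SPE path: E -> A -> H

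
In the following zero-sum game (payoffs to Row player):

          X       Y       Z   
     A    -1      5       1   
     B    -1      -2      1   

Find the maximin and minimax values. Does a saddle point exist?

Maximin = -1, Minimax = -1, Saddle: True

Work:
Row minimums: [-1, -2] → maximin = -1
Column maximums: [-1, 5, 1] → minimax = -1
Saddle point exists! Game value = -1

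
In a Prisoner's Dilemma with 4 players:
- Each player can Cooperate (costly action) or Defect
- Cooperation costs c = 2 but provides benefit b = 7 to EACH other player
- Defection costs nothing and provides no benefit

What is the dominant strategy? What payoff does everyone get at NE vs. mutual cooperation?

Dominant: Defect; NE payoff = 0; Coop payoff = 19

Work:
Defect dominates (saves cost c = 2, benefit to others is external)
NE: All defect → everyone gets 0
If all cooperate: each receives (3)×7 - 2 = 19
Social dilemma: 19 > 0 but NE gives 0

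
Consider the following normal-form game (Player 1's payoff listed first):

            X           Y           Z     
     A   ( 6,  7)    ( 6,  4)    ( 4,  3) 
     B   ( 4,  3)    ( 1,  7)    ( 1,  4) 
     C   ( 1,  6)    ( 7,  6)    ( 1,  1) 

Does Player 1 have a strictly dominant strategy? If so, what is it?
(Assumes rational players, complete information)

No strictly dominant strategy exists for Player 1

Work:
A strategy strictly dominates another if it gives a strictly higher payoff against every opponent action. Compare each pair of P1's strategies column-by-column:
  A vs B: [6 vs 4, 6 vs 1, 4 vs 1] → A strictly dominates B
  A vs C: [6 vs 1, 6 vs 7, 4 vs 1] → A does not strictly dominate C (column Y: 6 ≤ 7)
  B vs A: [4 vs 6, 1 vs 6, 1 vs 4] → B does not strictly dominate A (column X: 4 ≤ 6)
  B vs C: [4 vs 1, 1 vs 7, 1 vs 1] → B does not strictly dominate C (column Y: 1 ≤ 7)
  C vs A: [1 vs 6, 7 vs 6, 1 vs 4] → C does not strictly dominate A (column X: 1 ≤ 6)
  C vs B: [1 vs 4, 7 vs 1, 1 vs 1] → C does not strictly dominate B (column X: 1 ≤ 4)
No single strategy strictly dominates all others → no strictly dominant strategy.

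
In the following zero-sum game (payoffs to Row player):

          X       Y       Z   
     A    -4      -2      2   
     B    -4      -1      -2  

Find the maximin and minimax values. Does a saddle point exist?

Maximin = -4, Minimax = -4, Saddle: True

Work:
Row minimums: [-4, -4] → maximin = -4
Column maximums: [-4, -1, 2] → minimax = -4
Saddle point exists! Game value = -4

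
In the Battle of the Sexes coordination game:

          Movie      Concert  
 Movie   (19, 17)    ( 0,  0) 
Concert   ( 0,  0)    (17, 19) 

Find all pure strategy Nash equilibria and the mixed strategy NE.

Pure NE: (Movie, Movie) and (Concert, Concert); Mixed NE: p = 0.5278, q = 0.4722

Work:
Check pure NE:
(Movie, Movie): (19, 17) - no unilateral deviation beneficial
(Concert, Concert): (17, 19) - no unilateral deviation beneficial
Mixed NE: P1 plays Movie with p = 0.5278, P2 plays Movie with q = 0.4722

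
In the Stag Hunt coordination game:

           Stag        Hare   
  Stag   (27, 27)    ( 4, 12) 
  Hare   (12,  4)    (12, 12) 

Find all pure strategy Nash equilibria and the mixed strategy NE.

Pure NE: (Stag, Stag) and (Hare, Hare); Mixed NE: p = 0.3478, q = 0.3478

Work:
Check pure NE:
(Stag, Stag): (27, 27) - no unilateral deviation beneficial
(Hare, Hare): (12, 12) - no unilateral deviation beneficial
Mixed NE: P1 plays Stag with p = 0.3478, P2 plays Stag with q = 0.3478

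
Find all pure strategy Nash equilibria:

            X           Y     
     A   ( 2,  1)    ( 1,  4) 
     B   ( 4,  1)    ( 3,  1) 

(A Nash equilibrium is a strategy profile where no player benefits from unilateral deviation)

Nash equilibrium: (B, X), (B, Y)

Work:
Best responses:
  P1 vs X: payoffs [2, 4] → best response B (payoff 4)
  P1 vs Y: payoffs [1, 3] → best response B (payoff 3)
  P2 vs A: payoffs [1, 4] → best response Y (payoff 4)
  P2 vs B: payoffs [1, 1] → best response X/Y (payoff 1)
Mutual best responses: (B,X), (B,Y) → Nash equilibria.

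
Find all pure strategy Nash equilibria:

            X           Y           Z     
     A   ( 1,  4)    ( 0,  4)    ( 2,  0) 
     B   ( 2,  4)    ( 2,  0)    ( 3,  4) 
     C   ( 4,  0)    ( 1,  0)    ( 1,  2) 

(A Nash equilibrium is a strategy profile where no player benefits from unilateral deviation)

Nash equilibrium: (B, Z)

Work:
Best responses:
  P1 vs X: payoffs [1, 2, 4] → best response C (payoff 4)
  P1 vs Y: payoffs [0, 2, 1] → best response B (payoff 2)
  P1 vs Z: payoffs [2, 3, 1] → best response B (payoff 3)
  P2 vs A: payoffs [4, 4, 0] → best response X/Y (payoff 4)
  P2 vs B: payoffs [4, 0, 4] → best response X/Z (payoff 4)
  P2 vs C: payoffs [0, 0, 2] → best response Z (payoff 2)
Mutual best responses: (B,Z) → Nash equilibria.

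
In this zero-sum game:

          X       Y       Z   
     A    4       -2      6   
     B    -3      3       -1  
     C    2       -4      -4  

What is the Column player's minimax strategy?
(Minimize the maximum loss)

Column should play Y, value = 3

Work:
Column player minimizes Row's maximum payoff:
Column X: max payoff to Row = 4
Column Y: max payoff to Row = 3
Column Z: max payoff to Row = 6
Minimum is 3, achieved by column Y.
Minimax strategy: Y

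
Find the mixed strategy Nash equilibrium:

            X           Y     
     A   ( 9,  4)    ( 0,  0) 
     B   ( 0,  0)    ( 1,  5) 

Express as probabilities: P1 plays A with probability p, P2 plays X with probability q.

p = 0.5556, q = 0.1

Work:
Find probabilities that make opponent indifferent:
P2 chooses q to make P1 indifferent between A and B
P1 chooses p to make P2 indifferent between X and Y
Mixed NE: P1 plays (A: 0.5556, B: 0.4444), P2 plays (X: 0.1, Y: 0.9)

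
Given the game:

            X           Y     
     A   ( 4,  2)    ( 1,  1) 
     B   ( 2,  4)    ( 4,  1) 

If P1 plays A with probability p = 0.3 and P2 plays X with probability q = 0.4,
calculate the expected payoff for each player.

E[P1] = 2.9, E[P2] = 1.96

Work:
E[P1] = p·q·π₁(A,X) + p·(1-q)·π₁(A,Y) + (1-p)·q·π₁(B,X) + (1-p)·(1-q)·π₁(B,Y)
= 0.3·0.4·4 + 0.3·0.6·1 + 0.7·0.4·2 + 0.7·0.6·4
= 2.9

E[P2] = 1.96 (similar calculation)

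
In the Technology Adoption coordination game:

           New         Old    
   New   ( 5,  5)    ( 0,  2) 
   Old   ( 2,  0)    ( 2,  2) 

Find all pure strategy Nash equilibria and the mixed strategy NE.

Pure NE: (New, New) and (Old, Old); Mixed NE: p = 0.4, q = 0.4

Work:
Check pure NE:
(New, New): (5, 5) - no unilateral deviation beneficial
(Old, Old): (2, 2) - no unilateral deviation beneficial
Mixed NE: P1 plays New with p = 0.4, P2 plays New with q = 0.4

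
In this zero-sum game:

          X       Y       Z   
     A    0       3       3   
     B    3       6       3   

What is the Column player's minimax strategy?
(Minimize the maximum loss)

Column should play X or Z (all achieve the minimum), value = 3

Work:
Column player minimizes Row's maximum payoff:
Column X: max payoff to Row = 3
Column Y: max payoff to Row = 6
Column Z: max payoff to Row = 3
Minimum is 3, achieved by columns X, Z (tied).
Each of X or Z is a minimax strategy.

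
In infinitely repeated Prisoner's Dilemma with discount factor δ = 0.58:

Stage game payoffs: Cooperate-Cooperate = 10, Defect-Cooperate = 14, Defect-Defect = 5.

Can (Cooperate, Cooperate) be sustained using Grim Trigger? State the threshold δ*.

δ* = 0.4444; since δ = 0.58 ≥ 0.4444, cooperation can be sustained

Work:
For Grim Trigger:
Cooperate forever: 10/(1-δ)
Defect then punished: 14 + 5·δ/(1-δ)
Need: 10/(1-δ) ≥ 14 + 5·δ/(1-δ)
Solving: δ ≥ (T-R)/(T-P) = (14-10)/(14-5) = 0.4444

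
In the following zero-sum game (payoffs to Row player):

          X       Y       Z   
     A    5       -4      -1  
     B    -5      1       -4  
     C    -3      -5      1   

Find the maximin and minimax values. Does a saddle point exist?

Maximin = -4, Minimax = 1, Saddle: False

Work:
Row minimums: [-4, -5, -5] → maximin = -4
Column maximums: [5, 1, 1] → minimax = 1
No saddle point (maximin ≠ minimax). Mixed strategy needed.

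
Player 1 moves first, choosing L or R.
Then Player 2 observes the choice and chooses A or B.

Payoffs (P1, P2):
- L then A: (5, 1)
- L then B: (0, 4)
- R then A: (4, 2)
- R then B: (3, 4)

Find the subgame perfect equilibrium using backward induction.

P1 plays R, P2 plays B after L and B after R; Payoff (3, 4)

Work:
Backward induction:
After L: P2 chooses B → P1 gets 0
After R: P2 chooses B → P1 gets 3
P1 chooses R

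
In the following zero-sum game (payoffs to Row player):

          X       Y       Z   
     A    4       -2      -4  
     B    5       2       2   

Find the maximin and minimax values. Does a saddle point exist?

Maximin = 2, Minimax = 2, Saddle: True

Work:
Row minimums: [-4, 2] → maximin = 2
Column maximums: [5, 2, 2] → minimax = 2
Saddle point exists! Game value = 2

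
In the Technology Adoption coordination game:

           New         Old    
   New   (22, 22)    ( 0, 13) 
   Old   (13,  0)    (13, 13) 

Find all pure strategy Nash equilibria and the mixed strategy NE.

Pure NE: (New, New) and (Old, Old); Mixed NE: p = 0.5909, q = 0.5909

Work:
Check pure NE:
(New, New): (22, 22) - no unilateral deviation beneficial
(Old, Old): (13, 13) - no unilateral deviation beneficial
Mixed NE: P1 plays New with p = 0.5909, P2 plays New with q = 0.5909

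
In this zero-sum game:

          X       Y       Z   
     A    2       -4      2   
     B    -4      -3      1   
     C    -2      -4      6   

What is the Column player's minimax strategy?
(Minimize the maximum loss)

Column should play Y, value = -3

Work:
Column player minimizes Row's maximum payoff:
Column X: max payoff to Row = 2
Column Y: max payoff to Row = -3
Column Z: max payoff to Row = 6
Minimum is -3, achieved by column Y.
Minimax strategy: Y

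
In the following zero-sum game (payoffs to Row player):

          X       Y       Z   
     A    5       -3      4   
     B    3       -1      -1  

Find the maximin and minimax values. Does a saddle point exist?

Maximin = -1, Minimax = -1, Saddle: True

Work:
Row minimums: [-3, -1] → maximin = -1
Column maximums: [5, -1, 4] → minimax = -1
Saddle point exists! Game value = -1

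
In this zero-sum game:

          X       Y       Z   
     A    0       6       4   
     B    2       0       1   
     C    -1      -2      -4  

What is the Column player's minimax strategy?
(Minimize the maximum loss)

Column should play X, value = 2

Work:
Column player minimizes Row's maximum payoff:
Column X: max payoff to Row = 2
Column Y: max payoff to Row = 6
Column Z: max payoff to Row = 4
Minimum is 2, achieved by column X.
Minimax strategy: X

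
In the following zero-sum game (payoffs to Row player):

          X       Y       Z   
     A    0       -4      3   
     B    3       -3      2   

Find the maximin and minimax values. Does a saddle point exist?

Maximin = -3, Minimax = -3, Saddle: True

Work:
Row minimums: [-4, -3] → maximin = -3
Column maximums: [3, -3, 3] → minimax = -3
Saddle point exists! Game value = -3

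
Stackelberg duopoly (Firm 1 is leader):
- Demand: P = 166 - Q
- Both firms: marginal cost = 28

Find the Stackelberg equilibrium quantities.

q₁* (leader) = 69.0, q₂* (follower) = 34.5

Work:
Follower's reaction: q₂ = (a - c - q₁)/2
Leader substitutes: π₁ = q₁·(a - q₁ - (a-c-q₁)/2 - c)
FOC: q₁* = (166 - 28)/2 = 69.00
Then: q₂* = (166 - 28 - 69.0)/2 = 34.50
Leader has first-mover advantage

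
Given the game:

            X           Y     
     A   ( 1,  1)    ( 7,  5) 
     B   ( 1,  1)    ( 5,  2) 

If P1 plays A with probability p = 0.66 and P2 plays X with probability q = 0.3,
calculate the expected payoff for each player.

E[P1] = 4.724, E[P2] = 3.086

Work:
E[P1] = p·q·π₁(A,X) + p·(1-q)·π₁(A,Y) + (1-p)·q·π₁(B,X) + (1-p)·(1-q)·π₁(B,Y)
= 0.66·0.3·1 + 0.66·0.7·7 + 0.34·0.3·1 + 0.34·0.7·5
= 4.724

E[P2] = 3.086 (similar calculation)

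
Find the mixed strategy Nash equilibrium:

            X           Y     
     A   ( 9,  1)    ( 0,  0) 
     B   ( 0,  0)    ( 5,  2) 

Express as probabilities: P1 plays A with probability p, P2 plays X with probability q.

p = 0.6667, q = 0.3571

Work:
Find probabilities that make opponent indifferent:
P2 chooses q to make P1 indifferent between A and B
P1 chooses p to make P2 indifferent between X and Y
Mixed NE: P1 plays (A: 0.6667, B: 0.3333), P2 plays (X: 0.3571, Y: 0.6429)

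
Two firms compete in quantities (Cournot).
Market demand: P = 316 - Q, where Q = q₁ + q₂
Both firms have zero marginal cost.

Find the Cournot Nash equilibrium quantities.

q₁* = q₂* = 105.33; P* = 105.33

Work:
Profit: π_i = P·q_i = (a - q_i - q_j)·q_i
FOC: ∂π_i/∂q_i = a - 2q_i - q_j = 0
Reaction function: q_i = (316 - q_j)/2
Symmetry: q* = 316/3 = 105.33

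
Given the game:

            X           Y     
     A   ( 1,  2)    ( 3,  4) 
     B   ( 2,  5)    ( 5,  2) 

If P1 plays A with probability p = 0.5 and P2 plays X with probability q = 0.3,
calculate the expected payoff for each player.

E[P1] = 3.25, E[P2] = 3.15

Work:
E[P1] = p·q·π₁(A,X) + p·(1-q)·π₁(A,Y) + (1-p)·q·π₁(B,X) + (1-p)·(1-q)·π₁(B,Y)
= 0.5·0.3·1 + 0.5·0.7·3 + 0.5·0.3·2 + 0.5·0.7·5
= 3.25

E[P2] = 3.15 (similar calculation)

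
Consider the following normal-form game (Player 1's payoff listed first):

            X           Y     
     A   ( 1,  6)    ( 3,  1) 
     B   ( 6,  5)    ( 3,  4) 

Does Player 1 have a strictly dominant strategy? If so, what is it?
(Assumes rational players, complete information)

No strictly dominant strategy exists for Player 1

Work:
A strategy strictly dominates another if it gives a strictly higher payoff against every opponent action. Compare each pair of P1's strategies column-by-column:
  A vs B: [1 vs 6, 3 vs 3] → A does not strictly dominate B (column X: 1 ≤ 6)
  B vs A: [6 vs 1, 3 vs 3] → B does not strictly dominate A (column Y: 3 ≤ 3)
No single strategy strictly dominates all others → no strictly dominant strategy.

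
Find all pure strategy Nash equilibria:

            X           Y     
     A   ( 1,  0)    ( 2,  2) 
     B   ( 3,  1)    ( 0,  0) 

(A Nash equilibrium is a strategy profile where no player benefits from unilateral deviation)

Nash equilibrium: (A, Y), (B, X)

Work:
Best responses:
  P1 vs X: payoffs [1, 3] → best response B (payoff 3)
  P1 vs Y: payoffs [2, 0] → best response A (payoff 2)
  P2 vs A: payoffs [0, 2] → best response Y (payoff 2)
  P2 vs B: payoffs [1, 0] → best response X (payoff 1)
Mutual best responses: (A,Y), (B,X) → Nash equilibria.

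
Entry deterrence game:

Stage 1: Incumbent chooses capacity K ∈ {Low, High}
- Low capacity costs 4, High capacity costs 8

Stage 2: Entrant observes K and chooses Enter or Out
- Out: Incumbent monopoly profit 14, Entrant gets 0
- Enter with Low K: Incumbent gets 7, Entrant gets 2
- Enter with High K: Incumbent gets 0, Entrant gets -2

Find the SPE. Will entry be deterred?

SPE: (High, Enter|Low, Out|High); Entry deterred. Incumbent net profit = 6

Work:
After Low K: Entrant enters (2 > 0)
After High K: Entrant stays out (-2 < 0)
Incumbent: Low → 7−4=3, High → 14−8=6
Incumbent chooses High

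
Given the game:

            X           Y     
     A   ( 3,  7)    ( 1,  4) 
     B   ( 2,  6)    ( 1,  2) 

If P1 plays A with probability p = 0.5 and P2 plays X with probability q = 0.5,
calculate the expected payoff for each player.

E[P1] = 1.75, E[P2] = 4.75

Work:
E[P1] = p·q·π₁(A,X) + p·(1-q)·π₁(A,Y) + (1-p)·q·π₁(B,X) + (1-p)·(1-q)·π₁(B,Y)
= 0.5·0.5·3 + 0.5·0.5·1 + 0.5·0.5·2 + 0.5·0.5·1
= 1.75

E[P2] = 4.75 (similar calculation)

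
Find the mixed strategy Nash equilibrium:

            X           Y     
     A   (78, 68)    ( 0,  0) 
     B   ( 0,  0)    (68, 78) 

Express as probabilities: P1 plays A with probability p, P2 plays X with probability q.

p = 0.5342, q = 0.4658

Work:
Find probabilities that make opponent indifferent:
P2 chooses q to make P1 indifferent between A and B
P1 chooses p to make P2 indifferent between X and Y
Mixed NE: P1 plays (A: 0.5342, B: 0.4658), P2 plays (X: 0.4658, Y: 0.5342)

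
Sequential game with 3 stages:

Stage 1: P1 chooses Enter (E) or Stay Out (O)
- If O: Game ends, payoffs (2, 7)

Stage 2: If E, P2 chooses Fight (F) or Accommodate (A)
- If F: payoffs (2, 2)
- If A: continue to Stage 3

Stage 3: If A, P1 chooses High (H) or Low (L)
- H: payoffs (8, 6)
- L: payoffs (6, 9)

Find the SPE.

SPE: (E, A, H); Outcome (8, 6)

Work:
Stage 3: P1 chooses H (8 vs 6)
Stage 2: P2: F->2, A->6 (anticipating H). Choose A
Stage 1: P1: O->2, E->8 (anticipating A, H). Choose E
SPE path: E -> A -> H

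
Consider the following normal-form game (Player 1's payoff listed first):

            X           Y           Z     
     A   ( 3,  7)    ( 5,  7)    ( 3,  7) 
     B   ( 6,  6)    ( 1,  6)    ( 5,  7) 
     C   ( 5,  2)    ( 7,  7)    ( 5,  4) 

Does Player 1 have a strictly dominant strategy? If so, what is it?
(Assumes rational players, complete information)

No strictly dominant strategy exists for Player 1

Work:
A strategy strictly dominates another if it gives a strictly higher payoff against every opponent action. Compare each pair of P1's strategies column-by-column:
  A vs B: [3 vs 6, 5 vs 1, 3 vs 5] → A does not strictly dominate B (column X: 3 ≤ 6)
  A vs C: [3 vs 5, 5 vs 7, 3 vs 5] → A does not strictly dominate C (column X: 3 ≤ 5)
  B vs A: [6 vs 3, 1 vs 5, 5 vs 3] → B does not strictly dominate A (column Y: 1 ≤ 5)
  B vs C: [6 vs 5, 1 vs 7, 5 vs 5] → B does not strictly dominate C (column Y: 1 ≤ 7)
  C vs A: [5 vs 3, 7 vs 5, 5 vs 3] → C strictly dominates A
  C vs B: [5 vs 6, 7 vs 1, 5 vs 5] → C does not strictly dominate B (column X: 5 ≤ 6)
No single strategy strictly dominates all others → no strictly dominant strategy.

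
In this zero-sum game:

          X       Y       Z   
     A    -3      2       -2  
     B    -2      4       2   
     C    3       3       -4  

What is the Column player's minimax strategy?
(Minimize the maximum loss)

Column should play Z, value = 2

Work:
Column player minimizes Row's maximum payoff:
Column X: max payoff to Row = 3
Column Y: max payoff to Row = 4
Column Z: max payoff to Row = 2
Minimum is 2, achieved by column Z.
Minimax strategy: Z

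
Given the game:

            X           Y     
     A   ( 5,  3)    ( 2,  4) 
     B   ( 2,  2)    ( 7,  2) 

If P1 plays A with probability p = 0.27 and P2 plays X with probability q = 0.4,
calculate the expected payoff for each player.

E[P1] = 4.514, E[P2] = 2.432

Work:
E[P1] = p·q·π₁(A,X) + p·(1-q)·π₁(A,Y) + (1-p)·q·π₁(B,X) + (1-p)·(1-q)·π₁(B,Y)
= 0.27·0.4·5 + 0.27·0.6·2 + 0.73·0.4·2 + 0.73·0.6·7
= 4.514

E[P2] = 2.432 (similar calculation)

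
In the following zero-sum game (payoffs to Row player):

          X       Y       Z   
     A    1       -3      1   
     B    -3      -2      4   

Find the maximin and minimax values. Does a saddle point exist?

Maximin = -3, Minimax = -2, Saddle: False

Work:
Row minimums: [-3, -3] → maximin = -3
Column maximums: [1, -2, 4] → minimax = -2
No saddle point (maximin ≠ minimax). Mixed strategy needed.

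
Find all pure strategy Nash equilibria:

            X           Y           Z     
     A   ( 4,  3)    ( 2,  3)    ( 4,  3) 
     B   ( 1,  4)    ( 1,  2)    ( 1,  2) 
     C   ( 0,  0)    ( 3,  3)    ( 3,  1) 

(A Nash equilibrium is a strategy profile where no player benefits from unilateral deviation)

Nash equilibrium: (A, X), (A, Z), (C, Y)

Work:
Best responses:
  P1 vs X: payoffs [4, 1, 0] → best response A (payoff 4)
  P1 vs Y: payoffs [2, 1, 3] → best response C (payoff 3)
  P1 vs Z: payoffs [4, 1, 3] → best response A (payoff 4)
  P2 vs A: payoffs [3, 3, 3] → best response X/Y/Z (payoff 3)
  P2 vs B: payoffs [4, 2, 2] → best response X (payoff 4)
  P2 vs C: payoffs [0, 3, 1] → best response Y (payoff 3)
Mutual best responses: (A,X), (A,Z), (C,Y) → Nash equilibria.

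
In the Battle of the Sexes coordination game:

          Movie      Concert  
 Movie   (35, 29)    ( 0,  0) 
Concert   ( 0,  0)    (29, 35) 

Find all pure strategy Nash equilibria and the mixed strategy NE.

Pure NE: (Movie, Movie) and (Concert, Concert); Mixed NE: p = 0.5469, q = 0.4531

Work:
Check pure NE:
(Movie, Movie): (35, 29) - no unilateral deviation beneficial
(Concert, Concert): (29, 35) - no unilateral deviation beneficial
Mixed NE: P1 plays Movie with p = 0.5469, P2 plays Movie with q = 0.4531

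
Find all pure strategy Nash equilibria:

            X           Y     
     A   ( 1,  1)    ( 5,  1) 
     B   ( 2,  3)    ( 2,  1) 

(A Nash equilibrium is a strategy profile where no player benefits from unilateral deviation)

Nash equilibrium: (A, Y), (B, X)

Work:
Best responses:
  P1 vs X: payoffs [1, 2] → best response B (payoff 2)
  P1 vs Y: payoffs [5, 2] → best response A (payoff 5)
  P2 vs A: payoffs [1, 1] → best response X/Y (payoff 1)
  P2 vs B: payoffs [3, 1] → best response X (payoff 3)
Mutual best responses: (A,Y), (B,X) → Nash equilibria.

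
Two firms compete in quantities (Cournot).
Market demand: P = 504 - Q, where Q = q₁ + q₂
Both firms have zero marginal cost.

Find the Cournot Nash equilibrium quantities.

q₁* = q₂* = 168.0; P* = 168.0

Work:
Profit: π_i = P·q_i = (a - q_i - q_j)·q_i
FOC: ∂π_i/∂q_i = a - 2q_i - q_j = 0
Reaction function: q_i = (504 - q_j)/2
Symmetry: q* = 504/3 = 168.0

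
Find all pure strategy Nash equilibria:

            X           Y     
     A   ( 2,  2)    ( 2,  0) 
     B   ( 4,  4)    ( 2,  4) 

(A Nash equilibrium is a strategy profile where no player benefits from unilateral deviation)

Nash equilibrium: (B, X), (B, Y)

Work:
Best responses:
  P1 vs X: payoffs [2, 4] → best response B (payoff 4)
  P1 vs Y: payoffs [2, 2] → best response A/B (payoff 2)
  P2 vs A: payoffs [2, 0] → best response X (payoff 2)
  P2 vs B: payoffs [4, 4] → best response X/Y (payoff 4)
Mutual best responses: (B,X), (B,Y) → Nash equilibria.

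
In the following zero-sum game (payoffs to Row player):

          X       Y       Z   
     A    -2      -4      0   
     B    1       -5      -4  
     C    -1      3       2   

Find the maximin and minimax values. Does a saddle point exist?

Maximin = -1, Minimax = 1, Saddle: False

Work:
Row minimums: [-4, -5, -1] → maximin = -1
Column maximums: [1, 3, 2] → minimax = 1
No saddle point (maximin ≠ minimax). Mixed strategy needed.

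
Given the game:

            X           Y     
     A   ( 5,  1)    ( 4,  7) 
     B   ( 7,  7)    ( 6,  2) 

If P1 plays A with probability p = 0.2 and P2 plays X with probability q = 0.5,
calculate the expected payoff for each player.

E[P1] = 6.1, E[P2] = 4.4

Work:
E[P1] = p·q·π₁(A,X) + p·(1-q)·π₁(A,Y) + (1-p)·q·π₁(B,X) + (1-p)·(1-q)·π₁(B,Y)
= 0.2·0.5·5 + 0.2·0.5·4 + 0.8·0.5·7 + 0.8·0.5·6
= 6.1

E[P2] = 4.4 (similar calculation)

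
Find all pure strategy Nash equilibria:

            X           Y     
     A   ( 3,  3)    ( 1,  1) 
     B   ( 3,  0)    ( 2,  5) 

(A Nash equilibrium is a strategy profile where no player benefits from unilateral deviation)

Nash equilibrium: (A, X), (B, Y)

Work:
Best responses:
  P1 vs X: payoffs [3, 3] → best response A/B (payoff 3)
  P1 vs Y: payoffs [1, 2] → best response B (payoff 2)
  P2 vs A: payoffs [3, 1] → best response X (payoff 3)
  P2 vs B: payoffs [0, 5] → best response Y (payoff 5)
Mutual best responses: (A,X), (B,Y) → Nash equilibria.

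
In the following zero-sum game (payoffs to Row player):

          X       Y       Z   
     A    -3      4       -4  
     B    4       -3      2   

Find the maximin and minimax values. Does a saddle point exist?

Maximin = -3, Minimax = 2, Saddle: False

Work:
Row minimums: [-4, -3] → maximin = -3
Column maximums: [4, 4, 2] → minimax = 2
No saddle point (maximin ≠ minimax). Mixed strategy needed.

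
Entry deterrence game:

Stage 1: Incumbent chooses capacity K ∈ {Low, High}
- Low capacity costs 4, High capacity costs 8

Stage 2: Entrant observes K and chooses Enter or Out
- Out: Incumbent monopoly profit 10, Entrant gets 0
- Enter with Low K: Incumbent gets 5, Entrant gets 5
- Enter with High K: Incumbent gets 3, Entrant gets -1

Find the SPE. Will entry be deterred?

SPE: (High, Enter|Low, Out|High); Entry deterred. Incumbent net profit = 2

Work:
After Low K: Entrant enters (5 > 0)
After High K: Entrant stays out (-1 < 0)
Incumbent: Low → 5−4=1, High → 10−8=2
Incumbent chooses High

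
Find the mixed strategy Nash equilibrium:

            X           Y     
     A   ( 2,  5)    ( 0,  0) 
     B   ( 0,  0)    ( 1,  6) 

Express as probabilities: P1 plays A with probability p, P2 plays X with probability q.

p = 0.5455, q = 0.3333

Work:
Find probabilities that make opponent indifferent:
P2 chooses q to make P1 indifferent between A and B
P1 chooses p to make P2 indifferent between X and Y
Mixed NE: P1 plays (A: 0.5455, B: 0.4545), P2 plays (X: 0.3333, Y: 0.6667)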